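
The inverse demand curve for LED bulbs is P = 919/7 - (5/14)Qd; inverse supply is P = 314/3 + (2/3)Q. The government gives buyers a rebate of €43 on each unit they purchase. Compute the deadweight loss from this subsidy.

Pre-subsidy: 919/7 - (5/14)Q = 314/3 + (2/3)Q gives Q* = 26 and P* = 122.
With the rebate, buyers effectively pay Pb = Ps − 43, where Ps is the price sellers receive.
On the curves, Pb = 919/7 - (5/14)Q and Ps = 314/3 + (2/3)Q; the wedge Ps − Pb = 43 gives 314/3 + (2/3)Q − (919/7 - (5/14)Q) = 43, so Q' = 68.
Then Pb = 919/7 − (5/14)·68 = 107 and Ps = 314/3 + (2/3)·68 = 150.
The subsidy expands output by 68 − 26 = 42 past the efficient level; on those units the gap between marginal cost and willingness to pay runs from 0 up to 43.
DWL = ½ × 43 × 42 = 903.

Deadweight loss = €903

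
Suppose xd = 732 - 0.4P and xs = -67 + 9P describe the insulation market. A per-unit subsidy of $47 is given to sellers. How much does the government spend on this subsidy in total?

Government cost = $33652

Pre-subsidy: 732 - 0.4P = -67 + 9P gives P* = 85, x* = 698.
With the subsidy, sellers receive Ps = Pb + 47 for each unit, where Pb is the price buyers pay.
Supply in terms of Pb becomes xs = -67 + 9(Pb + 47) = 356 + 9Pb. Setting this equal to demand: 732 - 0.4Pb = 356 + 9Pb, so Pb = 40.
Sellers receive Ps = 40 + 47 = 87; x' = 732 − 0.4·40 = 716.
Government outlay = subsidy × quantity = 47 × 716 = 33652.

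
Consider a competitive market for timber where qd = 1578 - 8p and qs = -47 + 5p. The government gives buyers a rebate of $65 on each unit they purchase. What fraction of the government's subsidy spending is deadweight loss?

DWL / government spending = 50/389

Pre-subsidy: 1578 - 8p = -47 + 5p gives p* = 125, q* = 578.
With the rebate, buyers effectively pay pb = ps − 65, where ps is the price sellers receive.
Demand in terms of ps becomes qd = 1578 − 8(ps − 65) = 2098 - 8ps. Setting this equal to supply: 2098 - 8ps = -47 + 5ps, so ps = 165.
Buyers pay pb = 165 − 65 = 100; q' = -47 + 5·165 = 778.
ΔCS = ½(578 + 778)(125 − 100) = 16950; ΔPS = ½(578 + 778)(165 − 125) = 27120.
Government spending = 65 × 778 = 50570.
DWL = ½ × 65 × (778 − 578) = 6500; fraction = 6500 / 50570 = 50/389.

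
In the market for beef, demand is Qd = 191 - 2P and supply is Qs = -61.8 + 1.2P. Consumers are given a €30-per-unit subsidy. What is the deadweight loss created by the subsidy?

Deadweight loss = €337.5

Pre-subsidy: 191 - 2P = -61.8 + 1.2P gives P* = 79, Q* = 33.
With the rebate, buyers effectively pay Pb = Ps − 30, where Ps is the price sellers receive.
Demand in terms of Ps becomes Qd = 191 − 2(Ps − 30) = 251 - 2Ps. Setting this equal to supply: 251 - 2Ps = -61.8 + 1.2Ps, so Ps = 97.75.
Buyers pay Pb = 97.75 − 30 = 67.75; Q' = -61.8 + 1.2·97.75 = 55.5.
The subsidy expands output by 55.5 − 33 = 22.5 past the efficient level; on those units the gap between marginal cost and willingness to pay runs from 0 up to 30.
DWL = ½ × 30 × 22.5 = 337.5.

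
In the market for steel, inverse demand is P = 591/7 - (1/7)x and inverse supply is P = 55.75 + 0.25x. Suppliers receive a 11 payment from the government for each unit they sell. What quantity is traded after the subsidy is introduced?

x' = 101

Pre-subsidy: 591/7 - (1/7)x = 55.75 + 0.25x gives x* = 73 and P* = 74.
With the subsidy, sellers receive Ps = Pb + 11 for each unit, where Pb is the price buyers pay.
On the curves, Pb = 591/7 - (1/7)x and Ps = 55.75 + 0.25x; the wedge Ps − Pb = 11 gives 55.75 + 0.25x − (591/7 - (1/7)x) = 11, so x' = 101.
Then Pb = 591/7 − (1/7)·101 = 70 and Ps = 55.75 + 0.25·101 = 81.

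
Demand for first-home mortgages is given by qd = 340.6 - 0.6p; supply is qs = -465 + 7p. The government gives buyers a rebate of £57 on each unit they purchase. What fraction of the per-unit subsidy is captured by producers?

Producer share = 3/38

Pre-subsidy: 340.6 - 0.6p = -465 + 7p gives p* = 106, q* = 277.
With the rebate, buyers effectively pay pb = ps − 57, where ps is the price sellers receive.
Demand in terms of ps becomes qd = 340.6 − 0.6(ps − 57) = 374.8 - 0.6ps. Setting this equal to supply: 374.8 - 0.6ps = -465 + 7ps, so ps = 110.5.
Buyers pay pb = 110.5 − 57 = 53.5; q' = -465 + 7·110.5 = 308.5.
Buyers' price falls by p* − pb = 106 − 53.5 = 52.5; sellers' price rises by ps − p* = 110.5 − 106 = 4.5.
So producers capture 4.5/57 = 3/38 of each unit of subsidy.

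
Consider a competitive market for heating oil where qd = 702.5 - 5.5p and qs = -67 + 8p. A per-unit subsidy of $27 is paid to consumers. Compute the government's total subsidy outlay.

Government cost = $12879

Pre-subsidy: 702.5 - 5.5p = -67 + 8p gives p* = 57, q* = 389.
With the rebate, buyers effectively pay pb = ps − 27, where ps is the price sellers receive.
Demand in terms of ps becomes qd = 702.5 − 5.5(ps − 27) = 851 - 5.5ps. Setting this equal to supply: 851 - 5.5ps = -67 + 8ps, so ps = 68.
Buyers pay pb = 68 − 27 = 41; q' = -67 + 8·68 = 477.
Government outlay = subsidy × quantity = 27 × 477 = 12879.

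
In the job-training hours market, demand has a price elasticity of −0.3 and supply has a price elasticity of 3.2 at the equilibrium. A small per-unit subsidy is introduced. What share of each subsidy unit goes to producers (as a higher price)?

Producer share = 3/35

For a small subsidy around the equilibrium, the benefit split depends on the relative slopes, which at a point are proportional to the elasticities.
Buyer share = εs/(εs + |εd|) = 3.2/(3.2 + 0.3) = 32/35; seller share = |εd|/(εs + |εd|) = 3/35.
So producers capture 3/35 of the subsidy.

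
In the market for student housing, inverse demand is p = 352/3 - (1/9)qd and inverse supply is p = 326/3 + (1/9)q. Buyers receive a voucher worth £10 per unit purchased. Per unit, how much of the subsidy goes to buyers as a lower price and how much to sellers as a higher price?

Pre-subsidy: 352/3 - (1/9)q = 326/3 + (1/9)q gives q* = 39 and p* = 113.
With the rebate, buyers effectively pay pb = ps − 10, where ps is the price sellers receive.
On the curves, pb = 352/3 - (1/9)q and ps = 326/3 + (1/9)q; the wedge ps − pb = 10 gives 326/3 + (1/9)q − (352/3 - (1/9)q) = 10, so q' = 84.
Then pb = 352/3 − (1/9)·84 = 108 and ps = 326/3 + (1/9)·84 = 118.
Buyers' price falls by p* − pb = 113 − 108 = 5; sellers' price rises by ps − p* = 118 − 113 = 5.

Buyers gain £5 per unit; sellers gain £5 per unit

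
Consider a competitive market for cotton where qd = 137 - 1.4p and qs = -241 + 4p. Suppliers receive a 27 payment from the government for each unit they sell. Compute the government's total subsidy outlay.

Government cost = 1809

Pre-subsidy: 137 - 1.4p = -241 + 4p gives p* = 70, q* = 39.
With the subsidy, sellers receive ps = pb + 27 for each unit, where pb is the price buyers pay.
Supply in terms of pb becomes qs = -241 + 4(pb + 27) = -133 + 4pb. Setting this equal to demand: 137 - 1.4pb = -133 + 4pb, so pb = 50.
Sellers receive ps = 50 + 27 = 77; q' = 137 − 1.4·50 = 67.
Government outlay = subsidy × quantity = 27 × 67 = 1809.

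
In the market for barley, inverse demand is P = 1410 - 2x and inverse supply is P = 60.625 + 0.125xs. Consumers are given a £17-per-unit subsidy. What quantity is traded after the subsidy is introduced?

Pre-subsidy: 1410 - 2x = 60.625 + 0.125x gives x* = 635 and P* = 140.
With the rebate, buyers effectively pay Pb = Ps − 17, where Ps is the price sellers receive.
On the curves, Pb = 1410 - 2x and Ps = 60.625 + 0.125x; the wedge Ps − Pb = 17 gives 60.625 + 0.125x − (1410 - 2x) = 17, so x' = 643.
Then Pb = 1410 − 2·643 = 124 and Ps = 60.625 + 0.125·643 = 141.

x' = 643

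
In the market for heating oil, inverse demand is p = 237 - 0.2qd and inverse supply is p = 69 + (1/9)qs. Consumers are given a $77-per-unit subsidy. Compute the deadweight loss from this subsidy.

Deadweight loss = $9528.75

Pre-subsidy: 237 - 0.2q = 69 + (1/9)q gives q* = 540 and p* = 129.
With the rebate, buyers effectively pay pb = ps − 77, where ps is the price sellers receive.
On the curves, pb = 237 - 0.2q and ps = 69 + (1/9)q; the wedge ps − pb = 77 gives 69 + (1/9)q − (237 - 0.2q) = 77, so q' = 787.5.
Then pb = 237 − 0.2·787.5 = 79.5 and ps = 69 + (1/9)·787.5 = 156.5.
The subsidy expands output by 787.5 − 540 = 247.5 past the efficient level; on those units the gap between marginal cost and willingness to pay runs from 0 up to 77.
DWL = ½ × 77 × 247.5 = 9528.75.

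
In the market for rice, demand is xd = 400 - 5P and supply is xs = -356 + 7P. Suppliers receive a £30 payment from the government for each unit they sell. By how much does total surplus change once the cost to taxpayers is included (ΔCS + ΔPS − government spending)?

Pre-subsidy: 400 - 5P = -356 + 7P gives P* = 63, x* = 85.
With the subsidy, sellers receive Ps = Pb + 30 for each unit, where Pb is the price buyers pay.
Supply in terms of Pb becomes xs = -356 + 7(Pb + 30) = -146 + 7Pb. Setting this equal to demand: 400 - 5Pb = -146 + 7Pb, so Pb = 45.5.
Sellers receive Ps = 45.5 + 30 = 75.5; x' = 400 − 5·45.5 = 172.5.
ΔCS = ½(85 + 172.5)(63 − 45.5) = 2253.125; ΔPS = ½(85 + 172.5)(75.5 − 63) = 1609.375.
Government spending = 30 × 172.5 = 5175.
Net change = 2253.125 + 1609.375 − 5175 = -1312.5. The loss equals the DWL triangle ½·30·87.5.

Net change in total surplus = -£1312.5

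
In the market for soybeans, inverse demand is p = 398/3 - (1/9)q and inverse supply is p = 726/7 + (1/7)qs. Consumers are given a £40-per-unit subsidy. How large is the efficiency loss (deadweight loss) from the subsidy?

Deadweight loss = £3150

Pre-subsidy: 398/3 - (1/9)q = 726/7 + (1/7)q gives q* = 114 and p* = 120.
With the rebate, buyers effectively pay pb = ps − 40, where ps is the price sellers receive.
On the curves, pb = 398/3 - (1/9)q and ps = 726/7 + (1/7)q; the wedge ps − pb = 40 gives 726/7 + (1/7)q − (398/3 - (1/9)q) = 40, so q' = 271.5.
Then pb = 398/3 − (1/9)·271.5 = 102.5 and ps = 726/7 + (1/7)·271.5 = 142.5.
The subsidy expands output by 271.5 − 114 = 157.5 past the efficient level; on those units the gap between marginal cost and willingness to pay runs from 0 up to 40.
DWL = ½ × 40 × 157.5 = 3150.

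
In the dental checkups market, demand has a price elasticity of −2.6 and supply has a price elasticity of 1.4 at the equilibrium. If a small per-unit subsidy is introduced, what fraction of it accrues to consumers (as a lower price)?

Consumer share = 0.35

For a small subsidy around the equilibrium, the benefit split depends on the relative slopes, which at a point are proportional to the elasticities.
Buyer share = εs/(εs + |εd|) = 1.4/(1.4 + 2.6) = 0.35; seller share = |εd|/(εs + |εd|) = 0.65.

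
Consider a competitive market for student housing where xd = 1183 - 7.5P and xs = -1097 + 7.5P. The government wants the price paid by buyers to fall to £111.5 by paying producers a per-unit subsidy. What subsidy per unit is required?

Required subsidy s = £81 per unit

At a buyer price of 111.5, quantity demanded is 1183 − 7.5·111.5 = 346.75.
Sellers supply 346.75 only when they receive Ps with -1097 + 7.5·Ps = 346.75, i.e. Ps = 192.5.
s = Ps − Pb = 192.5 − 111.5 = 81.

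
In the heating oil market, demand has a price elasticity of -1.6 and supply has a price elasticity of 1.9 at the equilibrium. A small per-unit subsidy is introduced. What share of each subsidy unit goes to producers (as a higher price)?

For a small subsidy around the equilibrium, the benefit split depends on the relative slopes, which at a point are proportional to the elasticities.
Buyer share = εs/(εs + |εd|) = 1.9/(1.9 + 1.6) = 19/35; seller share = |εd|/(εs + |εd|) = 16/35.
So producers capture 16/35 of the subsidy.

Producer share = 16/35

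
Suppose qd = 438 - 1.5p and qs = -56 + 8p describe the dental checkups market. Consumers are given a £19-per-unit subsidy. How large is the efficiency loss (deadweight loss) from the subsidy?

Deadweight loss = £228

Pre-subsidy: 438 - 1.5p = -56 + 8p gives p* = 52, q* = 360.
With the rebate, buyers effectively pay pb = ps − 19, where ps is the price sellers receive.
Demand in terms of ps becomes qd = 438 − 1.5(ps − 19) = 466.5 - 1.5ps. Setting this equal to supply: 466.5 - 1.5ps = -56 + 8ps, so ps = 55.
Buyers pay pb = 55 − 19 = 36; q' = -56 + 8·55 = 384.
The subsidy expands output by 384 − 360 = 24 past the efficient level; on those units the gap between marginal cost and willingness to pay runs from 0 up to 19.
DWL = ½ × 19 × 24 = 228.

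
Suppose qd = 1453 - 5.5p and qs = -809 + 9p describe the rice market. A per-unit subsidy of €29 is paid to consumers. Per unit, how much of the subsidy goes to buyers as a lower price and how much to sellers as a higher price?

Pre-subsidy: 1453 - 5.5p = -809 + 9p gives p* = 156, q* = 595.
With the rebate, buyers effectively pay pb = ps − 29, where ps is the price sellers receive.
Demand in terms of ps becomes qd = 1453 − 5.5(ps − 29) = 1612.5 - 5.5ps. Setting this equal to supply: 1612.5 - 5.5ps = -809 + 9ps, so ps = 167.
Buyers pay pb = 167 − 29 = 138; q' = -809 + 9·167 = 694.
Buyers' price falls by p* − pb = 156 − 138 = 18; sellers' price rises by ps − p* = 167 − 156 = 11.

Buyers gain €18 per unit; sellers gain €11 per unit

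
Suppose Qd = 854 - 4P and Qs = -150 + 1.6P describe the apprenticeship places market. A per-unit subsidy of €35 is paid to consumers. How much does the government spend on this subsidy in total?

Pre-subsidy: 854 - 4P = -150 + 1.6P gives P* = 1255/7, Q* = 958/7.
With the rebate, buyers effectively pay Pb = Ps − 35, where Ps is the price sellers receive.
Demand in terms of Ps becomes Qd = 854 − 4(Ps − 35) = 994 - 4Ps. Setting this equal to supply: 994 - 4Ps = -150 + 1.6Ps, so Ps = 1430/7.
Buyers pay Pb = 1430/7 − 35 = 1185/7; Q' = -150 + 1.6·(1430/7) = 1238/7.
Government outlay = subsidy × quantity = 35 × 1238/7 = 6190.

Government cost = €6190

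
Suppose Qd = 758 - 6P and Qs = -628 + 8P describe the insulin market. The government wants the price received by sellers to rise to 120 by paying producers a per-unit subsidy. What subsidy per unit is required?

Required subsidy s = 49 per unit

At a seller price of 120, quantity supplied is -628 + 8·120 = 332.
Buyers absorb 332 only when they pay Pb with 758 − 6·Pb = 332, i.e. Pb = 71.
s = Ps − Pb = 120 − 71 = 49.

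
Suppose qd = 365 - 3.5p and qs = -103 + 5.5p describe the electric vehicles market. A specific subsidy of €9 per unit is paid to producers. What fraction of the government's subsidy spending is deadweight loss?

DWL / government spending = 77/1618

Pre-subsidy: 365 - 3.5p = -103 + 5.5p gives p* = 52, q* = 183.
With the subsidy, sellers receive ps = pb + 9 for each unit, where pb is the price buyers pay.
Supply in terms of pb becomes qs = -103 + 5.5(pb + 9) = -53.5 + 5.5pb. Setting this equal to demand: 365 - 3.5pb = -53.5 + 5.5pb, so pb = 46.5.
Sellers receive ps = 46.5 + 9 = 55.5; q' = 365 − 3.5·46.5 = 202.25.
ΔCS = ½(183 + 202.25)(52 − 46.5) = 1059.4375; ΔPS = ½(183 + 202.25)(55.5 − 52) = 674.1875.
Government spending = 9 × 202.25 = 1820.25.
DWL = ½ × 9 × (202.25 − 183) = 86.625; fraction = 86.625 / 1820.25 = 77/1618.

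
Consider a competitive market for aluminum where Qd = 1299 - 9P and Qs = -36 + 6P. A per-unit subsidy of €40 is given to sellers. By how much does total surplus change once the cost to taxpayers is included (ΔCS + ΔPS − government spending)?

Net change in total surplus = -€2880

Pre-subsidy: 1299 - 9P = -36 + 6P gives P* = 89, Q* = 498.
With the subsidy, sellers receive Ps = Pb + 40 for each unit, where Pb is the price buyers pay.
Supply in terms of Pb becomes Qs = -36 + 6(Pb + 40) = 204 + 6Pb. Setting this equal to demand: 1299 - 9Pb = 204 + 6Pb, so Pb = 73.
Sellers receive Ps = 73 + 40 = 113; Q' = 1299 − 9·73 = 642.
ΔCS = ½(498 + 642)(89 − 73) = 9120; ΔPS = ½(498 + 642)(113 − 89) = 13680.
Government spending = 40 × 642 = 25680.
Net change = 9120 + 13680 − 25680 = -2880. The loss equals the DWL triangle ½·40·144.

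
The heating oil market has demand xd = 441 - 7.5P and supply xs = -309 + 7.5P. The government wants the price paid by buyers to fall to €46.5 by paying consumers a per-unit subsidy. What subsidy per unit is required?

Required subsidy s = €7 per unit

At a buyer price of 46.5, quantity demanded is 441 − 7.5·46.5 = 92.25.
Sellers supply 92.25 only when they receive Ps with -309 + 7.5·Ps = 92.25, i.e. Ps = 53.5.
s = Ps − Pb = 53.5 − 46.5 = 7.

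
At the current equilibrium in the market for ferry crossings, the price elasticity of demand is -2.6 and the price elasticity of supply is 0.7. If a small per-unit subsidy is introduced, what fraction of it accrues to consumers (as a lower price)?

For a small subsidy around the equilibrium, the benefit split depends on the relative slopes, which at a point are proportional to the elasticities.
Buyer share = εs/(εs + |εd|) = 0.7/(0.7 + 2.6) = 7/33; seller share = |εd|/(εs + |εd|) = 26/33.

Consumer share = 7/33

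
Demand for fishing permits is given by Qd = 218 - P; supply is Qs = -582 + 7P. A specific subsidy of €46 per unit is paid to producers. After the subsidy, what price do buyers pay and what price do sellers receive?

Pre-subsidy: 218 - P = -582 + 7P gives P* = 100, Q* = 118.
With the subsidy, sellers receive Ps = Pb + 46 for each unit, where Pb is the price buyers pay.
Supply in terms of Pb becomes Qs = -582 + 7(Pb + 46) = -260 + 7Pb. Setting this equal to demand: 218 - Pb = -260 + 7Pb, so Pb = 59.75.
Sellers receive Ps = 59.75 + 46 = 105.75; Q' = 218 − 1·59.75 = 158.25.

Buyers pay €59.75; sellers receive €105.75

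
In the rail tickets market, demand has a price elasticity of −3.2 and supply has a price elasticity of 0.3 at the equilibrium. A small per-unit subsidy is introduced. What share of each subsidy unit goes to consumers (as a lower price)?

For a small subsidy around the equilibrium, the benefit split depends on the relative slopes, which at a point are proportional to the elasticities.
Buyer share = εs/(εs + |εd|) = 0.3/(0.3 + 3.2) = 3/35; seller share = |εd|/(εs + |εd|) = 32/35.

Consumer share = 3/35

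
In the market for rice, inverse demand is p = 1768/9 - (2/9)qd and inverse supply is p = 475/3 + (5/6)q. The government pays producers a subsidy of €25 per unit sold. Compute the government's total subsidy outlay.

Pre-subsidy: 1768/9 - (2/9)q = 475/3 + (5/6)q gives q* = 686/19 and p* = 3580/19.
With the subsidy, sellers receive ps = pb + 25 for each unit, where pb is the price buyers pay.
On the curves, pb = 1768/9 - (2/9)q and ps = 475/3 + (5/6)q; the wedge ps − pb = 25 gives 475/3 + (5/6)q − (1768/9 - (2/9)q) = 25, so q' = 1136/19.
Then pb = 1768/9 − (2/9)·(1136/19) = 3480/19 and ps = 475/3 + (5/6)·(1136/19) = 3955/19.
Government outlay = subsidy × quantity = 25 × 1136/19 = 28400/19.

Government cost = 28400/19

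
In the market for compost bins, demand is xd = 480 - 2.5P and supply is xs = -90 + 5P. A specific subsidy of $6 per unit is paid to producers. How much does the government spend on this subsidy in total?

Government cost = $1800

Pre-subsidy: 480 - 2.5P = -90 + 5P gives P* = 76, x* = 290.
With the subsidy, sellers receive Ps = Pb + 6 for each unit, where Pb is the price buyers pay.
Supply in terms of Pb becomes xs = -90 + 5(Pb + 6) = -60 + 5Pb. Setting this equal to demand: 480 - 2.5Pb = -60 + 5Pb, so Pb = 72.
Sellers receive Ps = 72 + 6 = 78; x' = 480 − 2.5·72 = 300.
Government outlay = subsidy × quantity = 6 × 300 = 1800.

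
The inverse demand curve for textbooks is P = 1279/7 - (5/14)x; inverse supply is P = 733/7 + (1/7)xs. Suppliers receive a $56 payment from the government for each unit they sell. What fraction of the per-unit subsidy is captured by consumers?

Pre-subsidy: 1279/7 - (5/14)x = 733/7 + (1/7)x gives x* = 156 and P* = 127.
With the subsidy, sellers receive Ps = Pb + 56 for each unit, where Pb is the price buyers pay.
On the curves, Pb = 1279/7 - (5/14)x and Ps = 733/7 + (1/7)x; the wedge Ps − Pb = 56 gives 733/7 + (1/7)x − (1279/7 - (5/14)x) = 56, so x' = 268.
Then Pb = 1279/7 − (5/14)·268 = 87 and Ps = 733/7 + (1/7)·268 = 143.
Buyers' price falls by P* − Pb = 127 − 87 = 40; sellers' price rises by Ps − P* = 143 − 127 = 16.
So consumers capture 40/56 = 5/7 of each unit of subsidy.

Consumer share = 5/7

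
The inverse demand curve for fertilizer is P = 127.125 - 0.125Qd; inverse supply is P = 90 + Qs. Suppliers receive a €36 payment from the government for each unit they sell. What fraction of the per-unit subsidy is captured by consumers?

Pre-subsidy: 127.125 - 0.125Q = 90 + Q gives Q* = 33 and P* = 123.
With the subsidy, sellers receive Ps = Pb + 36 for each unit, where Pb is the price buyers pay.
On the curves, Pb = 127.125 - 0.125Q and Ps = 90 + Q; the wedge Ps − Pb = 36 gives 90 + Q − (127.125 - 0.125Q) = 36, so Q' = 65.
Then Pb = 127.125 − 0.125·65 = 119 and Ps = 90 + 1·65 = 155.
Buyers' price falls by P* − Pb = 123 − 119 = 4; sellers' price rises by Ps − P* = 155 − 123 = 32.
So consumers capture 4/36 = 1/9 of each unit of subsidy.

Consumer share = 1/9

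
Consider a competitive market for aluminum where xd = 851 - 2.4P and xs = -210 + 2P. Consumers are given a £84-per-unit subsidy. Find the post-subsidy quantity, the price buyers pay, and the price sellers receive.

Pre-subsidy: 851 - 2.4P = -210 + 2P gives P* = 5305/22, x* = 2995/11.
With the rebate, buyers effectively pay Pb = Ps − 84, where Ps is the price sellers receive.
Demand in terms of Ps becomes xd = 851 − 2.4(Ps − 84) = 1052.6 - 2.4Ps. Setting this equal to supply: 1052.6 - 2.4Ps = -210 + 2Ps, so Ps = 6313/22.
Buyers pay Pb = 6313/22 − 84 = 4465/22; x' = -210 + 2·(6313/22) = 4003/11.

x' = 4003/11; buyers pay 4465/22; sellers receive 6313/22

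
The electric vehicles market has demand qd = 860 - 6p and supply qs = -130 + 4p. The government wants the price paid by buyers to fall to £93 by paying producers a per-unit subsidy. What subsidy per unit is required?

At a buyer price of 93, quantity demanded is 860 − 6·93 = 302.
Sellers supply 302 only when they receive ps with -130 + 4·ps = 302, i.e. ps = 108.
s = ps − pb = 108 − 93 = 15.

Required subsidy s = £15 per unit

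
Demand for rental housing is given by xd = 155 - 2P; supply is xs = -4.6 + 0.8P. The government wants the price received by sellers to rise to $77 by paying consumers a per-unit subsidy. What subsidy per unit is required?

At a seller price of 77, quantity supplied is -4.6 + 0.8·77 = 57.
Buyers absorb 57 only when they pay Pb with 155 − 2·Pb = 57, i.e. Pb = 49.
s = Ps − Pb = 77 − 49 = 28.

Required subsidy s = $28 per unit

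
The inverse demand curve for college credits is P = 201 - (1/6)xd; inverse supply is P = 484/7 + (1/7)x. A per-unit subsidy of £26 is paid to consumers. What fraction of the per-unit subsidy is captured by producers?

Producer share = 6/13

Pre-subsidy: 201 - (1/6)x = 484/7 + (1/7)x gives x* = 426 and P* = 130.
With the rebate, buyers effectively pay Pb = Ps − 26, where Ps is the price sellers receive.
On the curves, Pb = 201 - (1/6)x and Ps = 484/7 + (1/7)x; the wedge Ps − Pb = 26 gives 484/7 + (1/7)x − (201 - (1/6)x) = 26, so x' = 510.
Then Pb = 201 − (1/6)·510 = 116 and Ps = 484/7 + (1/7)·510 = 142.
Buyers' price falls by P* − Pb = 130 − 116 = 14; sellers' price rises by Ps − P* = 142 − 130 = 12.
So producers capture 12/26 = 6/13 of each unit of subsidy.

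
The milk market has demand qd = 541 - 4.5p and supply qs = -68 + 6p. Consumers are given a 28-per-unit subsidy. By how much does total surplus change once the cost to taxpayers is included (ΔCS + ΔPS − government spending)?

Pre-subsidy: 541 - 4.5p = -68 + 6p gives p* = 58, q* = 280.
With the rebate, buyers effectively pay pb = ps − 28, where ps is the price sellers receive.
Demand in terms of ps becomes qd = 541 − 4.5(ps − 28) = 667 - 4.5ps. Setting this equal to supply: 667 - 4.5ps = -68 + 6ps, so ps = 70.
Buyers pay pb = 70 − 28 = 42; q' = -68 + 6·70 = 352.
ΔCS = ½(280 + 352)(58 − 42) = 5056; ΔPS = ½(280 + 352)(70 − 58) = 3792.
Government spending = 28 × 352 = 9856.
Net change = 5056 + 3792 − 9856 = -1008. The loss equals the DWL triangle ½·28·72.

Net change in total surplus = -1008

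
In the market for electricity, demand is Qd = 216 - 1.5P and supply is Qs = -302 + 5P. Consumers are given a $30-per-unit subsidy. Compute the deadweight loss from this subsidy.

Pre-subsidy: 216 - 1.5P = -302 + 5P gives P* = 1036/13, Q* = 1254/13.
With the rebate, buyers effectively pay Pb = Ps − 30, where Ps is the price sellers receive.
Demand in terms of Ps becomes Qd = 216 − 1.5(Ps − 30) = 261 - 1.5Ps. Setting this equal to supply: 261 - 1.5Ps = -302 + 5Ps, so Ps = 1126/13.
Buyers pay Pb = 1126/13 − 30 = 736/13; Q' = -302 + 5·(1126/13) = 1704/13.
The subsidy expands output by 1704/13 − 1254/13 = 450/13 past the efficient level; on those units the gap between marginal cost and willingness to pay runs from 0 up to 30.
DWL = ½ × 30 × 450/13 = 6750/13.

Deadweight loss = 6750/13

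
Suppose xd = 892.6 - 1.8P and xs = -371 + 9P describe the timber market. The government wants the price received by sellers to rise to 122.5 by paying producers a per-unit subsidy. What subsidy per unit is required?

Required subsidy s = 33 per unit

At a seller price of 122.5, quantity supplied is -371 + 9·122.5 = 731.5.
Buyers absorb 731.5 only when they pay Pb with 892.6 − 1.8·Pb = 731.5, i.e. Pb = 89.5.
s = Ps − Pb = 122.5 − 89.5 = 33.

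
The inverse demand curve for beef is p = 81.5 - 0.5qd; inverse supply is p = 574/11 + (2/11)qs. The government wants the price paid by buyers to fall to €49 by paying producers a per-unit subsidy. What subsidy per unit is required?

At a buyer price of 49, quantity demanded is 163 − 2·49 = 65.
Sellers supply 65 only when they receive ps = 574/11 + (2/11)·65 = 64.
s = ps − pb = 64 − 49 = 15.

Required subsidy s = €15 per unit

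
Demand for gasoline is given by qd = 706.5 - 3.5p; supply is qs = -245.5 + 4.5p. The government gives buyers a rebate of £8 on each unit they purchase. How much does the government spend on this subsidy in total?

Government cost = £2446

Pre-subsidy: 706.5 - 3.5p = -245.5 + 4.5p gives p* = 119, q* = 290.
With the rebate, buyers effectively pay pb = ps − 8, where ps is the price sellers receive.
Demand in terms of ps becomes qd = 706.5 − 3.5(ps − 8) = 734.5 - 3.5ps. Setting this equal to supply: 734.5 - 3.5ps = -245.5 + 4.5ps, so ps = 122.5.
Buyers pay pb = 122.5 − 8 = 114.5; q' = -245.5 + 4.5·122.5 = 305.75.
Government outlay = subsidy × quantity = 8 × 305.75 = 2446.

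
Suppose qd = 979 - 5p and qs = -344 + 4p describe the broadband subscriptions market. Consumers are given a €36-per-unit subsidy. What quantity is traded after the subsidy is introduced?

Pre-subsidy: 979 - 5p = -344 + 4p gives p* = 147, q* = 244.
With the rebate, buyers effectively pay pb = ps − 36, where ps is the price sellers receive.
Demand in terms of ps becomes qd = 979 − 5(ps − 36) = 1159 - 5ps. Setting this equal to supply: 1159 - 5ps = -344 + 4ps, so ps = 167.
Buyers pay pb = 167 − 36 = 131; q' = -344 + 4·167 = 324.

q' = 324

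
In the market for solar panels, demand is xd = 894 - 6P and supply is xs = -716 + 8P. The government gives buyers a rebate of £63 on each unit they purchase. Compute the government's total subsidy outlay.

Government cost = £26460

Pre-subsidy: 894 - 6P = -716 + 8P gives P* = 115, x* = 204.
With the rebate, buyers effectively pay Pb = Ps − 63, where Ps is the price sellers receive.
Demand in terms of Ps becomes xd = 894 − 6(Ps − 63) = 1272 - 6Ps. Setting this equal to supply: 1272 - 6Ps = -716 + 8Ps, so Ps = 142.
Buyers pay Pb = 142 − 63 = 79; x' = -716 + 8·142 = 420.
Government outlay = subsidy × quantity = 63 × 420 = 26460.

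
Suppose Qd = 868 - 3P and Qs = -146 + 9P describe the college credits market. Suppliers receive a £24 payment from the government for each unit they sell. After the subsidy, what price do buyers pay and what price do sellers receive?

Pre-subsidy: 868 - 3P = -146 + 9P gives P* = 84.5, Q* = 614.5.
With the subsidy, sellers receive Ps = Pb + 24 for each unit, where Pb is the price buyers pay.
Supply in terms of Pb becomes Qs = -146 + 9(Pb + 24) = 70 + 9Pb. Setting this equal to demand: 868 - 3Pb = 70 + 9Pb, so Pb = 66.5.
Sellers receive Ps = 66.5 + 24 = 90.5; Q' = 868 − 3·66.5 = 668.5.

Buyers pay £66.5; sellers receive £90.5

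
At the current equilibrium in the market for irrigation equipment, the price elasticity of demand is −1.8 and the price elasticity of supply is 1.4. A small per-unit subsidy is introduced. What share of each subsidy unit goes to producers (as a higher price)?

Producer share = 0.5625

For a small subsidy around the equilibrium, the benefit split depends on the relative slopes, which at a point are proportional to the elasticities.
Buyer share = εs/(εs + |εd|) = 1.4/(1.4 + 1.8) = 0.4375; seller share = |εd|/(εs + |εd|) = 0.5625.
So producers capture 0.5625 of the subsidy.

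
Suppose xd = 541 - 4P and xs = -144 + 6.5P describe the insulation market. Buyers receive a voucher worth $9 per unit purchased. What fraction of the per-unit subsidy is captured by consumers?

Pre-subsidy: 541 - 4P = -144 + 6.5P gives P* = 1370/21, x* = 5881/21.
With the rebate, buyers effectively pay Pb = Ps − 9, where Ps is the price sellers receive.
Demand in terms of Ps becomes xd = 541 − 4(Ps − 9) = 577 - 4Ps. Setting this equal to supply: 577 - 4Ps = -144 + 6.5Ps, so Ps = 206/3.
Buyers pay Pb = 206/3 − 9 = 179/3; x' = -144 + 6.5·(206/3) = 907/3.
Buyers' price falls by P* − Pb = 1370/21 − 179/3 = 39/7; sellers' price rises by Ps − P* = 206/3 − 1370/21 = 24/7.
So consumers capture (39/7)/9 = 13/21 of each unit of subsidy.

Consumer share = 13/21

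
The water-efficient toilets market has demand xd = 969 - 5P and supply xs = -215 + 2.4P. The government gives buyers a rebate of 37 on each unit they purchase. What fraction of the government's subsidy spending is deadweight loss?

DWL / government spending = 30/229

Pre-subsidy: 969 - 5P = -215 + 2.4P gives P* = 160, x* = 169.
With the rebate, buyers effectively pay Pb = Ps − 37, where Ps is the price sellers receive.
Demand in terms of Ps becomes xd = 969 − 5(Ps − 37) = 1154 - 5Ps. Setting this equal to supply: 1154 - 5Ps = -215 + 2.4Ps, so Ps = 185.
Buyers pay Pb = 185 − 37 = 148; x' = -215 + 2.4·185 = 229.
ΔCS = ½(169 + 229)(160 − 148) = 2388; ΔPS = ½(169 + 229)(185 − 160) = 4975.
Government spending = 37 × 229 = 8473.
DWL = ½ × 37 × (229 − 169) = 1110; fraction = 1110 / 8473 = 30/229.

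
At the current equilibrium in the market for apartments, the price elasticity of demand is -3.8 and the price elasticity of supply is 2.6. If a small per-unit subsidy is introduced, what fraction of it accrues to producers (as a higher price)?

For a small subsidy around the equilibrium, the benefit split depends on the relative slopes, which at a point are proportional to the elasticities.
Buyer share = εs/(εs + |εd|) = 2.6/(2.6 + 3.8) = 0.40625; seller share = |εd|/(εs + |εd|) = 0.59375.
So producers capture 0.59375 of the subsidy.

Producer share = 0.59375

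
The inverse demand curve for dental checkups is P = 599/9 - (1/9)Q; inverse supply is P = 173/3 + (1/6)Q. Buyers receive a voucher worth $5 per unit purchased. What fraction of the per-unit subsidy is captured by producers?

Producer share = 0.6

Pre-subsidy: 599/9 - (1/9)Q = 173/3 + (1/6)Q gives Q* = 32 and P* = 63.
With the rebate, buyers effectively pay Pb = Ps − 5, where Ps is the price sellers receive.
On the curves, Pb = 599/9 - (1/9)Q and Ps = 173/3 + (1/6)Q; the wedge Ps − Pb = 5 gives 173/3 + (1/6)Q − (599/9 - (1/9)Q) = 5, so Q' = 50.
Then Pb = 599/9 − (1/9)·50 = 61 and Ps = 173/3 + (1/6)·50 = 66.
Buyers' price falls by P* − Pb = 63 − 61 = 2; sellers' price rises by Ps − P* = 66 − 63 = 3.
So producers capture 3/5 = 0.6 of each unit of subsidy.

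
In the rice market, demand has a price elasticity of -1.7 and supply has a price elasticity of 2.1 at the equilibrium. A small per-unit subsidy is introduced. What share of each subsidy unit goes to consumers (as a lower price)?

Consumer share = 21/38

For a small subsidy around the equilibrium, the benefit split depends on the relative slopes, which at a point are proportional to the elasticities.
Buyer share = εs/(εs + |εd|) = 2.1/(2.1 + 1.7) = 21/38; seller share = |εd|/(εs + |εd|) = 17/38.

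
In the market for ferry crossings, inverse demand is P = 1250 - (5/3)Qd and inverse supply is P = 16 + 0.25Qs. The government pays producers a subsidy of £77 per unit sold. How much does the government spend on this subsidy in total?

Government cost = £52668

Pre-subsidy: 1250 - (5/3)Q = 16 + 0.25Q gives Q* = 14808/23 and P* = 4070/23.
With the subsidy, sellers receive Ps = Pb + 77 for each unit, where Pb is the price buyers pay.
On the curves, Pb = 1250 - (5/3)Q and Ps = 16 + 0.25Q; the wedge Ps − Pb = 77 gives 16 + 0.25Q − (1250 - (5/3)Q) = 77, so Q' = 684.
Then Pb = 1250 − (5/3)·684 = 110 and Ps = 16 + 0.25·684 = 187.
Government outlay = subsidy × quantity = 77 × 684 = 52668.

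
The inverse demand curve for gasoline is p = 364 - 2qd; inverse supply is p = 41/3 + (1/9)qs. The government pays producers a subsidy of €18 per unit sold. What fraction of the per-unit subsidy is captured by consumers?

Consumer share = 18/19

Pre-subsidy: 364 - 2q = 41/3 + (1/9)q gives q* = 3153/19 and p* = 610/19.
With the subsidy, sellers receive ps = pb + 18 for each unit, where pb is the price buyers pay.
On the curves, pb = 364 - 2q and ps = 41/3 + (1/9)q; the wedge ps − pb = 18 gives 41/3 + (1/9)q − (364 - 2q) = 18, so q' = 3315/19.
Then pb = 364 − 2·(3315/19) = 286/19 and ps = 41/3 + (1/9)·(3315/19) = 628/19.
Buyers' price falls by p* − pb = 610/19 − 286/19 = 324/19; sellers' price rises by ps − p* = 628/19 − 610/19 = 18/19.
So consumers capture (324/19)/18 = 18/19 of each unit of subsidy.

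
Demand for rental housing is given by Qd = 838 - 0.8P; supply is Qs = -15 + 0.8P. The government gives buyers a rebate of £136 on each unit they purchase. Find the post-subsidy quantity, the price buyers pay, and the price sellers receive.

Pre-subsidy: 838 - 0.8P = -15 + 0.8P gives P* = 533.125, Q* = 411.5.
With the rebate, buyers effectively pay Pb = Ps − 136, where Ps is the price sellers receive.
Demand in terms of Ps becomes Qd = 838 − 0.8(Ps − 136) = 946.8 - 0.8Ps. Setting this equal to supply: 946.8 - 0.8Ps = -15 + 0.8Ps, so Ps = 601.125.
Buyers pay Pb = 601.125 − 136 = 465.125; Q' = -15 + 0.8·601.125 = 465.9.

Q' = 465.9; buyers pay £465.125; sellers receive £601.125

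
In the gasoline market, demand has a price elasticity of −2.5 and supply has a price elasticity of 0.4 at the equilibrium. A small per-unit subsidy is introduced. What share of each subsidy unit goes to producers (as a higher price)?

Producer share = 25/29

For a small subsidy around the equilibrium, the benefit split depends on the relative slopes, which at a point are proportional to the elasticities.
Buyer share = εs/(εs + |εd|) = 0.4/(0.4 + 2.5) = 4/29; seller share = |εd|/(εs + |εd|) = 25/29.
So producers capture 25/29 of the subsidy.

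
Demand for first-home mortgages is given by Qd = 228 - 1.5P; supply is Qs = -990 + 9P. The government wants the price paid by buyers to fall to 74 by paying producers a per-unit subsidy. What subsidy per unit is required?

Required subsidy s = 49 per unit

At a buyer price of 74, quantity demanded is 228 − 1.5·74 = 117.
Sellers supply 117 only when they receive Ps with -990 + 9·Ps = 117, i.e. Ps = 123.
s = Ps − Pb = 123 − 74 = 49.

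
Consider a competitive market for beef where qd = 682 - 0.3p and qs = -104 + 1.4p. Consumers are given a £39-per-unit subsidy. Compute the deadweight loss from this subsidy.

Deadweight loss = 31941/170

Pre-subsidy: 682 - 0.3p = -104 + 1.4p gives p* = 7860/17, q* = 9236/17.
With the rebate, buyers effectively pay pb = ps − 39, where ps is the price sellers receive.
Demand in terms of ps becomes qd = 682 − 0.3(ps − 39) = 693.7 - 0.3ps. Setting this equal to supply: 693.7 - 0.3ps = -104 + 1.4ps, so ps = 7977/17.
Buyers pay pb = 7977/17 − 39 = 7314/17; q' = -104 + 1.4·(7977/17) = 46999/85.
The subsidy expands output by 46999/85 − 9236/17 = 819/85 past the efficient level; on those units the gap between marginal cost and willingness to pay runs from 0 up to 39.
DWL = ½ × 39 × 819/85 = 31941/170.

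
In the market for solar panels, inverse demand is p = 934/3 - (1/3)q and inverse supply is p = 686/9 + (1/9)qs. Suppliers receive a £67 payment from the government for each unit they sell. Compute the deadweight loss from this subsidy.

Pre-subsidy: 934/3 - (1/3)q = 686/9 + (1/9)q gives q* = 529 and p* = 135.
With the subsidy, sellers receive ps = pb + 67 for each unit, where pb is the price buyers pay.
On the curves, pb = 934/3 - (1/3)q and ps = 686/9 + (1/9)q; the wedge ps − pb = 67 gives 686/9 + (1/9)q − (934/3 - (1/3)q) = 67, so q' = 679.75.
Then pb = 934/3 − (1/3)·679.75 = 84.75 and ps = 686/9 + (1/9)·679.75 = 151.75.
The subsidy expands output by 679.75 − 529 = 150.75 past the efficient level; on those units the gap between marginal cost and willingness to pay runs from 0 up to 67.
DWL = ½ × 67 × 150.75 = 5050.125.

Deadweight loss = £5050.125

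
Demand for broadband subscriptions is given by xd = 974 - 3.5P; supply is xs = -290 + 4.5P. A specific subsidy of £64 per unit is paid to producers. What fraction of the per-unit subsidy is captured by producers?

Pre-subsidy: 974 - 3.5P = -290 + 4.5P gives P* = 158, x* = 421.
With the subsidy, sellers receive Ps = Pb + 64 for each unit, where Pb is the price buyers pay.
Supply in terms of Pb becomes xs = -290 + 4.5(Pb + 64) = -2 + 4.5Pb. Setting this equal to demand: 974 - 3.5Pb = -2 + 4.5Pb, so Pb = 122.
Sellers receive Ps = 122 + 64 = 186; x' = 974 − 3.5·122 = 547.
Buyers' price falls by P* − Pb = 158 − 122 = 36; sellers' price rises by Ps − P* = 186 − 158 = 28.
So producers capture 28/64 = 0.4375 of each unit of subsidy.

Producer share = 0.4375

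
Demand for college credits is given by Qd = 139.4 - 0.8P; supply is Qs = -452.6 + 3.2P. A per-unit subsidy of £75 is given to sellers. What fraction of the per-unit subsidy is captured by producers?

Producer share = 0.2

Pre-subsidy: 139.4 - 0.8P = -452.6 + 3.2P gives P* = 148, Q* = 21.
With the subsidy, sellers receive Ps = Pb + 75 for each unit, where Pb is the price buyers pay.
Supply in terms of Pb becomes Qs = -452.6 + 3.2(Pb + 75) = -212.6 + 3.2Pb. Setting this equal to demand: 139.4 - 0.8Pb = -212.6 + 3.2Pb, so Pb = 88.
Sellers receive Ps = 88 + 75 = 163; Q' = 139.4 − 0.8·88 = 69.
Buyers' price falls by P* − Pb = 148 − 88 = 60; sellers' price rises by Ps − P* = 163 − 148 = 15.
So producers capture 15/75 = 0.2 of each unit of subsidy.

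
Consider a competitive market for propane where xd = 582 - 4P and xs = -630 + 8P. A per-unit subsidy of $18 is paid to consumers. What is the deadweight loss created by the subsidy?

Deadweight loss = $432

Pre-subsidy: 582 - 4P = -630 + 8P gives P* = 101, x* = 178.
With the rebate, buyers effectively pay Pb = Ps − 18, where Ps is the price sellers receive.
Demand in terms of Ps becomes xd = 582 − 4(Ps − 18) = 654 - 4Ps. Setting this equal to supply: 654 - 4Ps = -630 + 8Ps, so Ps = 107.
Buyers pay Pb = 107 − 18 = 89; x' = -630 + 8·107 = 226.
The subsidy expands output by 226 − 178 = 48 past the efficient level; on those units the gap between marginal cost and willingness to pay runs from 0 up to 18.
DWL = ½ × 18 × 48 = 432.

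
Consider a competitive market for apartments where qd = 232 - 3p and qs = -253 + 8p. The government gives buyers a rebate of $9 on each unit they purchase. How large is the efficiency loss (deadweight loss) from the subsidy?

Pre-subsidy: 232 - 3p = -253 + 8p gives p* = 485/11, q* = 1097/11.
With the rebate, buyers effectively pay pb = ps − 9, where ps is the price sellers receive.
Demand in terms of ps becomes qd = 232 − 3(ps − 9) = 259 - 3ps. Setting this equal to supply: 259 - 3ps = -253 + 8ps, so ps = 512/11.
Buyers pay pb = 512/11 − 9 = 413/11; q' = -253 + 8·(512/11) = 1313/11.
The subsidy expands output by 1313/11 − 1097/11 = 216/11 past the efficient level; on those units the gap between marginal cost and willingness to pay runs from 0 up to 9.
DWL = ½ × 9 × 216/11 = 972/11.

Deadweight loss = 972/11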